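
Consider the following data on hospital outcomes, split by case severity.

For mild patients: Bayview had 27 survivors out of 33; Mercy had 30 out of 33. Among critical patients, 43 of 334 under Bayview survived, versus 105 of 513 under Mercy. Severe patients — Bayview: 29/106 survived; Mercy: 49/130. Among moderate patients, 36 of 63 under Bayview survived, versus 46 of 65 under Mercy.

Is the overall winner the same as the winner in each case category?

Mild: Bayview 27/33 = 81.8%, Mercy 30/33 = 90.9% → Mercy
Critical: Bayview 43/334 = 12.9%, Mercy 105/513 = 20.5% → Mercy
Severe: Bayview 29/106 = 27.4%, Mercy 49/130 = 37.7% → Mercy
Moderate: Bayview 36/63 = 57.1%, Mercy 46/65 = 70.8% → Mercy
Overall: Bayview 135/536 = 25.2%, Mercy 230/741 = 31.0% → Mercy
Mercy wins overall and in every case group — no reversal.

Yes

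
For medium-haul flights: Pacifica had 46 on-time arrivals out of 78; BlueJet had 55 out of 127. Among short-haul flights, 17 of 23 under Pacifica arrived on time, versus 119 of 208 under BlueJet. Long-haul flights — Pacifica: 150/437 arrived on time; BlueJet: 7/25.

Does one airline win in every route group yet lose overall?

Medium-haul: Pacifica 46/78 = 59.0%, BlueJet 55/127 = 43.3% → Pacifica
Short-haul: Pacifica 17/23 = 73.9%, BlueJet 119/208 = 57.2% → Pacifica
Long-haul: Pacifica 150/437 = 34.3%, BlueJet 7/25 = 28.0% → Pacifica
Overall: Pacifica 213/538 = 39.6%, BlueJet 181/360 = 50.3% → BlueJet
Pacifica wins each route group but BlueJet wins overall — the comparison reverses. Pacifica's flights skew toward long-haul, which has a lower base rate.

Yes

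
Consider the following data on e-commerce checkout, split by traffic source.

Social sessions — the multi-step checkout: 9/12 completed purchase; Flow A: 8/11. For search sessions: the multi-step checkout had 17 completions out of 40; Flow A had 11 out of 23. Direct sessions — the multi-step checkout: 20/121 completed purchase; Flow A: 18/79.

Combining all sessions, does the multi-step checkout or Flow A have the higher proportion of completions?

Social: the multi-step checkout 9/12 = 75.0%, Flow A 8/11 = 72.7% → the multi-step checkout
Search: the multi-step checkout 17/40 = 42.5%, Flow A 11/23 = 47.8% → Flow A
Direct: the multi-step checkout 20/121 = 16.5%, Flow A 18/79 = 22.8% → Flow A
Overall: the multi-step checkout 46/173 = 26.6%, Flow A 37/113 = 32.7% → Flow A
(Neither sweeps every traffic group, but Flow A has the higher pooled rate.)

Flow A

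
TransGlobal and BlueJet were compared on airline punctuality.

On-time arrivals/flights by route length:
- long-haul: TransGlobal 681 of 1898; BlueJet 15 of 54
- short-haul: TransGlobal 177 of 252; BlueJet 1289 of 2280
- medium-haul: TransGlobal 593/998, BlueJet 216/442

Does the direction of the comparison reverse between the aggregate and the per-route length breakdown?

Yes

Long-haul: TransGlobal 681/1898 = 35.9%, BlueJet 15/54 = 27.8% → TransGlobal
Short-haul: TransGlobal 177/252 = 70.2%, BlueJet 1289/2280 = 56.5% → TransGlobal
Medium-haul: TransGlobal 593/998 = 59.4%, BlueJet 216/442 = 48.9% → TransGlobal
Overall: TransGlobal 1451/3148 = 46.1%, BlueJet 1520/2776 = 54.8% → BlueJet
TransGlobal wins each route group but BlueJet wins overall — the comparison reverses. TransGlobal's flights skew toward long-haul, which has a lower base rate.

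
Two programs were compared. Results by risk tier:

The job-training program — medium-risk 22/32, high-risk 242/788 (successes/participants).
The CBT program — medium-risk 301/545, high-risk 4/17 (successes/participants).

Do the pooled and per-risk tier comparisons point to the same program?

Medium-risk: the job-training program 22/32 = 68.8%, the CBT program 301/545 = 55.2% → the job-training program
High-risk: the job-training program 242/788 = 30.7%, the CBT program 4/17 = 23.5% → the job-training program
Overall: the job-training program 264/820 = 32.2%, the CBT program 305/562 = 54.3% → the CBT program
The job-training program wins each risk group but the CBT program wins overall — the comparison reverses. The job-training program's participants skew toward high-risk, which has a lower base rate.

No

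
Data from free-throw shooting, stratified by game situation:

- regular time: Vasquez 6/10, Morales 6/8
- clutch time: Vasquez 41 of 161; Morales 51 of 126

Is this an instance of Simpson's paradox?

Regular time: Vasquez 6/10 = 60.0%, Morales 6/8 = 75.0% → Morales
Clutch time: Vasquez 41/161 = 25.5%, Morales 51/126 = 40.5% → Morales
Overall: Vasquez 47/171 = 27.5%, Morales 57/134 = 42.5% → Morales
Morales wins overall and in every game group — no reversal.

No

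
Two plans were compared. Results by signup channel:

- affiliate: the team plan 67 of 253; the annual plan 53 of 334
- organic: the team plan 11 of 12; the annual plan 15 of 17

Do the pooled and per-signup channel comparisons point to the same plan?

Yes

Affiliate: the team plan 67/253 = 26.5%, the annual plan 53/334 = 15.9% → the team plan
Organic: the team plan 11/12 = 91.7%, the annual plan 15/17 = 88.2% → the team plan
Overall: the team plan 78/265 = 29.4%, the annual plan 68/351 = 19.4% → the team plan
The team plan wins overall and in every signup group — no reversal.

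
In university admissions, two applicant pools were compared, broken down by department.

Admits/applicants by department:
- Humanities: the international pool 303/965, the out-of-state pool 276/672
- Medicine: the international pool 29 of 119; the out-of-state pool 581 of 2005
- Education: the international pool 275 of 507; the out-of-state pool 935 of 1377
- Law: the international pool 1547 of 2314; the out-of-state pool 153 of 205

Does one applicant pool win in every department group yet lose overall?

Humanities: the international pool 303/965 = 31.4%, the out-of-state pool 276/672 = 41.1% → the out-of-state pool
Medicine: the international pool 29/119 = 24.4%, the out-of-state pool 581/2005 = 29.0% → the out-of-state pool
Education: the international pool 275/507 = 54.2%, the out-of-state pool 935/1377 = 67.9% → the out-of-state pool
Law: the international pool 1547/2314 = 66.9%, the out-of-state pool 153/205 = 74.6% → the out-of-state pool
Overall: the international pool 2154/3905 = 55.2%, the out-of-state pool 1945/4259 = 45.7% → the international pool
The out-of-state pool wins each department group but the international pool wins overall — the comparison reverses. The out-of-state pool's applicants skew toward Medicine, which has a lower base rate.

Yes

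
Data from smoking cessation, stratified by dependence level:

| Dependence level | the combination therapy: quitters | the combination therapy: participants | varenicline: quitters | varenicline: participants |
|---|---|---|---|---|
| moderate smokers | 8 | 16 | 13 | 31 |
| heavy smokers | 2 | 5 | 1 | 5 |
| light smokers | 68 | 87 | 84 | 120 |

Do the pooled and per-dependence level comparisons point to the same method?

Moderate smokers: the combination therapy 8/16 = 50.0%, varenicline 13/31 = 41.9% → the combination therapy
Heavy smokers: the combination therapy 2/5 = 40.0%, varenicline 1/5 = 20.0% → the combination therapy
Light smokers: the combination therapy 68/87 = 78.2%, varenicline 84/120 = 70.0% → the combination therapy
Overall: the combination therapy 78/108 = 72.2%, varenicline 98/156 = 62.8% → the combination therapy
The combination therapy wins overall and in every dependence group — no reversal.

Yes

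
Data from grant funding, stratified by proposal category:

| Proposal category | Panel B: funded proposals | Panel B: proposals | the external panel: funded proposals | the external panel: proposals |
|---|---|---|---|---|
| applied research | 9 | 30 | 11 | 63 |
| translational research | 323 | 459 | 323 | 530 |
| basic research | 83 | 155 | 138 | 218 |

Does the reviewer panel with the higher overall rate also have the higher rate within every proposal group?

No

Applied research: Panel B 9/30 = 30.0%, the external panel 11/63 = 17.5% → Panel B
Translational research: Panel B 323/459 = 70.4%, the external panel 323/530 = 60.9% → Panel B
Basic research: Panel B 83/155 = 53.5%, the external panel 138/218 = 63.3% → the external panel
Overall: Panel B 415/644 = 64.4%, the external panel 472/811 = 58.2% → Panel B
Neither sweeps: Panel B wins 2 of 3 groups, the external panel wins 1. Panel B wins overall but not every group — no Simpson reversal.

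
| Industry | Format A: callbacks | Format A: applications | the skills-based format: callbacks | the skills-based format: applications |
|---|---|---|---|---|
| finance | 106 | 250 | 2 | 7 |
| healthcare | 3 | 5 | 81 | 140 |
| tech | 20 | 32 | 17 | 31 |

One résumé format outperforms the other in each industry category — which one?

Format A

Finance: Format A 106/250 = 42.4%, the skills-based format 2/7 = 28.6% → Format A
Healthcare: Format A 3/5 = 60.0%, the skills-based format 81/140 = 57.9% → Format A
Tech: Format A 20/32 = 62.5%, the skills-based format 17/31 = 54.8% → Format A
Format A has the higher rate in all 3 groups.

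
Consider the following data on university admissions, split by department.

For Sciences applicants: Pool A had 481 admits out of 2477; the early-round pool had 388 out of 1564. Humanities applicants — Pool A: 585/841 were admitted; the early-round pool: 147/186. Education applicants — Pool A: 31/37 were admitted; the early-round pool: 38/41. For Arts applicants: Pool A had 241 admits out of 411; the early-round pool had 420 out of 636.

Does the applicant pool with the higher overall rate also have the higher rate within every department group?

Yes

Sciences: Pool A 481/2477 = 19.4%, the early-round pool 388/1564 = 24.8% → the early-round pool
Humanities: Pool A 585/841 = 69.6%, the early-round pool 147/186 = 79.0% → the early-round pool
Education: Pool A 31/37 = 83.8%, the early-round pool 38/41 = 92.7% → the early-round pool
Arts: Pool A 241/411 = 58.6%, the early-round pool 420/636 = 66.0% → the early-round pool
Overall: Pool A 1338/3766 = 35.5%, the early-round pool 993/2427 = 40.9% → the early-round pool
The early-round pool wins overall and in every department group — no reversal.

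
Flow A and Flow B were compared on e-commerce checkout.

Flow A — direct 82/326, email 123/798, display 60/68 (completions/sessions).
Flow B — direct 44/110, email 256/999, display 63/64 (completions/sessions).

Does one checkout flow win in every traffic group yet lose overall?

Direct: Flow A 82/326 = 25.2%, Flow B 44/110 = 40.0% → Flow B
Email: Flow A 123/798 = 15.4%, Flow B 256/999 = 25.6% → Flow B
Display: Flow A 60/68 = 88.2%, Flow B 63/64 = 98.4% → Flow B
Overall: Flow A 265/1192 = 22.2%, Flow B 363/1173 = 30.9% → Flow B
Flow B wins overall and in every traffic group — no reversal.

No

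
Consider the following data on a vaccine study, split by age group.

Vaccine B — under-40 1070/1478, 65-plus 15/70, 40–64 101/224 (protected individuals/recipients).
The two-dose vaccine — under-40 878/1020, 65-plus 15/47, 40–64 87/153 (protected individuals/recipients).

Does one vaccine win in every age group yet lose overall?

No

Under-40: Vaccine B 1070/1478 = 72.4%, the two-dose vaccine 878/1020 = 86.1% → the two-dose vaccine
65-plus: Vaccine B 15/70 = 21.4%, the two-dose vaccine 15/47 = 31.9% → the two-dose vaccine
40–64: Vaccine B 101/224 = 45.1%, the two-dose vaccine 87/153 = 56.9% → the two-dose vaccine
Overall: Vaccine B 1186/1772 = 66.9%, the two-dose vaccine 980/1220 = 80.3% → the two-dose vaccine
The two-dose vaccine wins overall and in every age group — no reversal.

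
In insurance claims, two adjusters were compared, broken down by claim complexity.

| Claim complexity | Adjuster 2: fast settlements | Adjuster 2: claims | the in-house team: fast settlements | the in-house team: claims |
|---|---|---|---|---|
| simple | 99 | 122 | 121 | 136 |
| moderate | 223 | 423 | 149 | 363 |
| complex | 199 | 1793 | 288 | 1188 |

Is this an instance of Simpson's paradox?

Simple: Adjuster 2 99/122 = 81.1%, the in-house team 121/136 = 89.0% → the in-house team
Moderate: Adjuster 2 223/423 = 52.7%, the in-house team 149/363 = 41.0% → Adjuster 2
Complex: Adjuster 2 199/1793 = 11.1%, the in-house team 288/1188 = 24.2% → the in-house team
Overall: Adjuster 2 521/2338 = 22.3%, the in-house team 558/1687 = 33.1% → the in-house team
Neither sweeps: Adjuster 2 wins 1 of 3 groups, the in-house team wins 2. The in-house team wins overall but not every group — no Simpson reversal.

No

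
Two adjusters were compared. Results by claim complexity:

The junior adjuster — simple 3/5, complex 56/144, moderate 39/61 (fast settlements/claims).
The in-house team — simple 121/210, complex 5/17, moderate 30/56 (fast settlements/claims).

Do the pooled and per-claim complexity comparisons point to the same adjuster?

Simple: the junior adjuster 3/5 = 60.0%, the in-house team 121/210 = 57.6% → the junior adjuster
Complex: the junior adjuster 56/144 = 38.9%, the in-house team 5/17 = 29.4% → the junior adjuster
Moderate: the junior adjuster 39/61 = 63.9%, the in-house team 30/56 = 53.6% → the junior adjuster
Overall: the junior adjuster 98/210 = 46.7%, the in-house team 156/283 = 55.1% → the in-house team
The junior adjuster wins each claim group but the in-house team wins overall — the comparison reverses. The junior adjuster's claims skew toward complex, which has a lower base rate.

No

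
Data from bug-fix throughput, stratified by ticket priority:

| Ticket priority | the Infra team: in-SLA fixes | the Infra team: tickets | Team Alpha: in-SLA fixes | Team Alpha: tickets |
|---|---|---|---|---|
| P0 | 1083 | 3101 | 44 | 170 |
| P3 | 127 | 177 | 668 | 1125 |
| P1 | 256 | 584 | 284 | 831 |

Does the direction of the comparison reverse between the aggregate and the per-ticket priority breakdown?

P0: the Infra team 1083/3101 = 34.9%, Team Alpha 44/170 = 25.9% → the Infra team
P3: the Infra team 127/177 = 71.8%, Team Alpha 668/1125 = 59.4% → the Infra team
P1: the Infra team 256/584 = 43.8%, Team Alpha 284/831 = 34.2% → the Infra team
Overall: the Infra team 1466/3862 = 38.0%, Team Alpha 996/2126 = 46.8% → Team Alpha
The Infra team wins each ticket group but Team Alpha wins overall — the comparison reverses. The Infra team's tickets skew toward P0, which has a lower base rate.

Yes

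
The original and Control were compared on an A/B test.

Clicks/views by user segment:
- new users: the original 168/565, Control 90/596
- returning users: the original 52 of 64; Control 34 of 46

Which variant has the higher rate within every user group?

the original

New users: the original 168/565 = 29.7%, Control 90/596 = 15.1% → the original
Returning users: the original 52/64 = 81.2%, Control 34/46 = 73.9% → the original
The original has the higher rate in both groups.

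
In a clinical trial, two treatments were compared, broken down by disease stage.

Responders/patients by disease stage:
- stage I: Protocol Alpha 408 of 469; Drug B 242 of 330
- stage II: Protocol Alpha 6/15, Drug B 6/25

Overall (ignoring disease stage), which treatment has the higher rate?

Protocol Alpha

Stage I: Protocol Alpha 408/469 = 87.0%, Drug B 242/330 = 73.3% → Protocol Alpha
Stage II: Protocol Alpha 6/15 = 40.0%, Drug B 6/25 = 24.0% → Protocol Alpha
Overall: Protocol Alpha 414/484 = 85.5%, Drug B 248/355 = 69.9% → Protocol Alpha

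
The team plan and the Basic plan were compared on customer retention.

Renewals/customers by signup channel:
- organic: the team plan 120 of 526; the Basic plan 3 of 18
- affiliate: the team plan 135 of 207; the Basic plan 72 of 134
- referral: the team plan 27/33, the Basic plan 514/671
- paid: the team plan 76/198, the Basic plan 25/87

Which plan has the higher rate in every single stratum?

the team plan

Organic: the team plan 120/526 = 22.8%, the Basic plan 3/18 = 16.7% → the team plan
Affiliate: the team plan 135/207 = 65.2%, the Basic plan 72/134 = 53.7% → the team plan
Referral: the team plan 27/33 = 81.8%, the Basic plan 514/671 = 76.6% → the team plan
Paid: the team plan 76/198 = 38.4%, the Basic plan 25/87 = 28.7% → the team plan
The team plan has the higher rate in all 4 groups.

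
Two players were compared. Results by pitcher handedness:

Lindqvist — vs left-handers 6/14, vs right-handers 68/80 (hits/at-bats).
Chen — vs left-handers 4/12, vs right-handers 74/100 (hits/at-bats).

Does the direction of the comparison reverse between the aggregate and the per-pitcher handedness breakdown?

No

Vs left-handers: Lindqvist 6/14 = 42.9%, Chen 4/12 = 33.3% → Lindqvist
Vs right-handers: Lindqvist 68/80 = 85.0%, Chen 74/100 = 74.0% → Lindqvist
Overall: Lindqvist 74/94 = 78.7%, Chen 78/112 = 69.6% → Lindqvist
Lindqvist wins overall and in every pitcher group — no reversal.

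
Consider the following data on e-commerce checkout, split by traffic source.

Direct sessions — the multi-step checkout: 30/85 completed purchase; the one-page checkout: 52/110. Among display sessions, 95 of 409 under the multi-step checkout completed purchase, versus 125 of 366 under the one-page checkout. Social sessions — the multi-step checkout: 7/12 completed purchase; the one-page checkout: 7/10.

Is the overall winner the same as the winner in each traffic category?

Yes

Direct: the multi-step checkout 30/85 = 35.3%, the one-page checkout 52/110 = 47.3% → the one-page checkout
Display: the multi-step checkout 95/409 = 23.2%, the one-page checkout 125/366 = 34.2% → the one-page checkout
Social: the multi-step checkout 7/12 = 58.3%, the one-page checkout 7/10 = 70.0% → the one-page checkout
Overall: the multi-step checkout 132/506 = 26.1%, the one-page checkout 184/486 = 37.9% → the one-page checkout
The one-page checkout wins overall and in every traffic group — no reversal.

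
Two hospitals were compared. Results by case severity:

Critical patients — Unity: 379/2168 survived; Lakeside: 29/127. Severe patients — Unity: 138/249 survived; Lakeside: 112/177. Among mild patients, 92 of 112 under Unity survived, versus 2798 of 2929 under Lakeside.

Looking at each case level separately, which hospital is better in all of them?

Lakeside

Critical: Unity 379/2168 = 17.5%, Lakeside 29/127 = 22.8% → Lakeside
Severe: Unity 138/249 = 55.4%, Lakeside 112/177 = 63.3% → Lakeside
Mild: Unity 92/112 = 82.1%, Lakeside 2798/2929 = 95.5% → Lakeside
Lakeside has the higher rate in all 3 groups.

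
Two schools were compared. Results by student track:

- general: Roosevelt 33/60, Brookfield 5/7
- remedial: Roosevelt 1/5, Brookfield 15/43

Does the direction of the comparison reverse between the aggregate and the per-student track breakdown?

Yes

General: Roosevelt 33/60 = 55.0%, Brookfield 5/7 = 71.4% → Brookfield
Remedial: Roosevelt 1/5 = 20.0%, Brookfield 15/43 = 34.9% → Brookfield
Overall: Roosevelt 34/65 = 52.3%, Brookfield 20/50 = 40.0% → Roosevelt
Brookfield wins each student group but Roosevelt wins overall — the comparison reverses. Brookfield's students skew toward remedial, which has a lower base rate.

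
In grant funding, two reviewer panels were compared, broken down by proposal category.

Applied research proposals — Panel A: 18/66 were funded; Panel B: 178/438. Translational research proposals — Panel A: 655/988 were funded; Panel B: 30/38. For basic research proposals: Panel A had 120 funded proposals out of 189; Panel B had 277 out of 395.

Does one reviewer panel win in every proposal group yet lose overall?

Applied research: Panel A 18/66 = 27.3%, Panel B 178/438 = 40.6% → Panel B
Translational research: Panel A 655/988 = 66.3%, Panel B 30/38 = 78.9% → Panel B
Basic research: Panel A 120/189 = 63.5%, Panel B 277/395 = 70.1% → Panel B
Overall: Panel A 793/1243 = 63.8%, Panel B 485/871 = 55.7% → Panel A
Panel B wins each proposal group but Panel A wins overall — the comparison reverses. Panel B's proposals skew toward applied research, which has a lower base rate.

Yes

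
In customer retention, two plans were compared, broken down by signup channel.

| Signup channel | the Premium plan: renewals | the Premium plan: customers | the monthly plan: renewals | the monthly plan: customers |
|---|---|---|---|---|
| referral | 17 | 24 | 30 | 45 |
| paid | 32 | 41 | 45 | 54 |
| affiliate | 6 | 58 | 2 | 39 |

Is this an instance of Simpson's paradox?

Referral: the Premium plan 17/24 = 70.8%, the monthly plan 30/45 = 66.7% → the Premium plan
Paid: the Premium plan 32/41 = 78.0%, the monthly plan 45/54 = 83.3% → the monthly plan
Affiliate: the Premium plan 6/58 = 10.3%, the monthly plan 2/39 = 5.1% → the Premium plan
Overall: the Premium plan 55/123 = 44.7%, the monthly plan 77/138 = 55.8% → the monthly plan
Neither sweeps: the Premium plan wins 2 of 3 groups, the monthly plan wins 1. The monthly plan wins overall but not every group — no Simpson reversal.

No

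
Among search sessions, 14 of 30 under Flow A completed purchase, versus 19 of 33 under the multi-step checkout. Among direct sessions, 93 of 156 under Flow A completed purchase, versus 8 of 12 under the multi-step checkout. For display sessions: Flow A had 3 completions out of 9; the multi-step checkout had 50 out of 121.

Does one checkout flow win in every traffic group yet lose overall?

Search: Flow A 14/30 = 46.7%, the multi-step checkout 19/33 = 57.6% → the multi-step checkout
Direct: Flow A 93/156 = 59.6%, the multi-step checkout 8/12 = 66.7% → the multi-step checkout
Display: Flow A 3/9 = 33.3%, the multi-step checkout 50/121 = 41.3% → the multi-step checkout
Overall: Flow A 110/195 = 56.4%, the multi-step checkout 77/166 = 46.4% → Flow A
The multi-step checkout wins each traffic group but Flow A wins overall — the comparison reverses. The multi-step checkout's sessions skew toward display, which has a lower base rate.

Yes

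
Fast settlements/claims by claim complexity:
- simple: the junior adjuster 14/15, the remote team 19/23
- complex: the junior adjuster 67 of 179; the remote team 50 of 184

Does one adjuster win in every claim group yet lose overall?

No

Simple: the junior adjuster 14/15 = 93.3%, the remote team 19/23 = 82.6% → the junior adjuster
Complex: the junior adjuster 67/179 = 37.4%, the remote team 50/184 = 27.2% → the junior adjuster
Overall: the junior adjuster 81/194 = 41.8%, the remote team 69/207 = 33.3% → the junior adjuster
The junior adjuster wins overall and in every claim group — no reversal.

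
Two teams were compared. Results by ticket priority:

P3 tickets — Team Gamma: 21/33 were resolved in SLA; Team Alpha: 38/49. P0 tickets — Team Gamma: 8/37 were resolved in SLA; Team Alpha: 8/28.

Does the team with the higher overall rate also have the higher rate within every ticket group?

Yes

P3: Team Gamma 21/33 = 63.6%, Team Alpha 38/49 = 77.6% → Team Alpha
P0: Team Gamma 8/37 = 21.6%, Team Alpha 8/28 = 28.6% → Team Alpha
Overall: Team Gamma 29/70 = 41.4%, Team Alpha 46/77 = 59.7% → Team Alpha
Team Alpha wins overall and in every ticket group — no reversal.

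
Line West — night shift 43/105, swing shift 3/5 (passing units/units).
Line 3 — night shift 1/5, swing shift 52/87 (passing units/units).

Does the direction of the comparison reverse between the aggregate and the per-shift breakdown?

Yes

Night shift: Line West 43/105 = 41.0%, Line 3 1/5 = 20.0% → Line West
Swing shift: Line West 3/5 = 60.0%, Line 3 52/87 = 59.8% → Line West
Overall: Line West 46/110 = 41.8%, Line 3 53/92 = 57.6% → Line 3
Line West wins each shift group but Line 3 wins overall — the comparison reverses. Line West's units skew toward night shift, which has a lower base rate.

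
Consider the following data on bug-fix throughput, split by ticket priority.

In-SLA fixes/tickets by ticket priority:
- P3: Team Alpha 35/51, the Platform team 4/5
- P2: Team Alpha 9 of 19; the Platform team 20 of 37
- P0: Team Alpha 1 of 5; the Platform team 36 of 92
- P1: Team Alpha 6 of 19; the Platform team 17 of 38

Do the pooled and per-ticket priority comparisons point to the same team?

No

P3: Team Alpha 35/51 = 68.6%, the Platform team 4/5 = 80.0% → the Platform team
P2: Team Alpha 9/19 = 47.4%, the Platform team 20/37 = 54.1% → the Platform team
P0: Team Alpha 1/5 = 20.0%, the Platform team 36/92 = 39.1% → the Platform team
P1: Team Alpha 6/19 = 31.6%, the Platform team 17/38 = 44.7% → the Platform team
Overall: Team Alpha 51/94 = 54.3%, the Platform team 77/172 = 44.8% → Team Alpha
The Platform team wins each ticket group but Team Alpha wins overall — the comparison reverses. The Platform team's tickets skew toward P0, which has a lower base rate.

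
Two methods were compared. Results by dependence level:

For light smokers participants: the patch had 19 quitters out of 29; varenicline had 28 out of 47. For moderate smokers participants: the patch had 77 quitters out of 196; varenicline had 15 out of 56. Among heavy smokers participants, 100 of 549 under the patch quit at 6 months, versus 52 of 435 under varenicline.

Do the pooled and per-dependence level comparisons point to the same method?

Light smokers: the patch 19/29 = 65.5%, varenicline 28/47 = 59.6% → the patch
Moderate smokers: the patch 77/196 = 39.3%, varenicline 15/56 = 26.8% → the patch
Heavy smokers: the patch 100/549 = 18.2%, varenicline 52/435 = 12.0% → the patch
Overall: the patch 196/774 = 25.3%, varenicline 95/538 = 17.7% → the patch
The patch wins overall and in every dependence group — no reversal.

Yes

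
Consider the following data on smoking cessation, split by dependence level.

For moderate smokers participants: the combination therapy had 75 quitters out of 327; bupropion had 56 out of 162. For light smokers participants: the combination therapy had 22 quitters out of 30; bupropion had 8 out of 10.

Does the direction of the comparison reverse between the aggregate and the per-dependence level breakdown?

Moderate smokers: the combination therapy 75/327 = 22.9%, bupropion 56/162 = 34.6% → bupropion
Light smokers: the combination therapy 22/30 = 73.3%, bupropion 8/10 = 80.0% → bupropion
Overall: the combination therapy 97/357 = 27.2%, bupropion 64/172 = 37.2% → bupropion
Bupropion wins overall and in every dependence group — no reversal.

No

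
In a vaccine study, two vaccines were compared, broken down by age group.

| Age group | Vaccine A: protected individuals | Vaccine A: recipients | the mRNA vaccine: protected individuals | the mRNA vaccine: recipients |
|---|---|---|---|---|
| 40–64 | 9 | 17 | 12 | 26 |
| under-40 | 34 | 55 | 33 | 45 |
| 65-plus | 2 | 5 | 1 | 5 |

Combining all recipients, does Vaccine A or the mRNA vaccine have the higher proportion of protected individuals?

the mRNA vaccine

40–64: Vaccine A 9/17 = 52.9%, the mRNA vaccine 12/26 = 46.2% → Vaccine A
Under-40: Vaccine A 34/55 = 61.8%, the mRNA vaccine 33/45 = 73.3% → the mRNA vaccine
65-plus: Vaccine A 2/5 = 40.0%, the mRNA vaccine 1/5 = 20.0% → Vaccine A
Overall: Vaccine A 45/77 = 58.4%, the mRNA vaccine 46/76 = 60.5% → the mRNA vaccine
(Neither sweeps every age group, but the mRNA vaccine has the higher pooled rate.)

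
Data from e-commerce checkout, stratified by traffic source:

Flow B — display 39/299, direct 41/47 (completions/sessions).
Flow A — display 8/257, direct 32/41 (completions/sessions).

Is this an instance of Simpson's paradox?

Display: Flow B 39/299 = 13.0%, Flow A 8/257 = 3.1% → Flow B
Direct: Flow B 41/47 = 87.2%, Flow A 32/41 = 78.0% → Flow B
Overall: Flow B 80/346 = 23.1%, Flow A 40/298 = 13.4% → Flow B
Flow B wins overall and in every traffic group — no reversal.

No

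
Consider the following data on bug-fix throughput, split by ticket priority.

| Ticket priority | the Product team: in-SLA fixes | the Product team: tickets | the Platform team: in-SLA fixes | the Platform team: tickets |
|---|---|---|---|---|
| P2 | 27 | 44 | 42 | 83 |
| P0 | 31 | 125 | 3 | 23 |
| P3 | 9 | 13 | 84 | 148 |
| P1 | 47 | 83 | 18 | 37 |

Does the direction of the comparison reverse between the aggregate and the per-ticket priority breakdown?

Yes

P2: the Product team 27/44 = 61.4%, the Platform team 42/83 = 50.6% → the Product team
P0: the Product team 31/125 = 24.8%, the Platform team 3/23 = 13.0% → the Product team
P3: the Product team 9/13 = 69.2%, the Platform team 84/148 = 56.8% → the Product team
P1: the Product team 47/83 = 56.6%, the Platform team 18/37 = 48.6% → the Product team
Overall: the Product team 114/265 = 43.0%, the Platform team 147/291 = 50.5% → the Platform team
The Product team wins each ticket group but the Platform team wins overall — the comparison reverses. The Product team's tickets skew toward P0, which has a lower base rate.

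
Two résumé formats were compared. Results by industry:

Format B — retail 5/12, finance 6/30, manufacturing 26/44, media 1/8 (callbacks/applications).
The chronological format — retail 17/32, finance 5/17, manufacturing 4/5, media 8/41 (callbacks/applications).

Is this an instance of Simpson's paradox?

Yes

Retail: Format B 5/12 = 41.7%, the chronological format 17/32 = 53.1% → the chronological format
Finance: Format B 6/30 = 20.0%, the chronological format 5/17 = 29.4% → the chronological format
Manufacturing: Format B 26/44 = 59.1%, the chronological format 4/5 = 80.0% → the chronological format
Media: Format B 1/8 = 12.5%, the chronological format 8/41 = 19.5% → the chronological format
Overall: Format B 38/94 = 40.4%, the chronological format 34/95 = 35.8% → Format B
The chronological format wins each industry group but Format B wins overall — the comparison reverses. The chronological format's applications skew toward media, which has a lower base rate.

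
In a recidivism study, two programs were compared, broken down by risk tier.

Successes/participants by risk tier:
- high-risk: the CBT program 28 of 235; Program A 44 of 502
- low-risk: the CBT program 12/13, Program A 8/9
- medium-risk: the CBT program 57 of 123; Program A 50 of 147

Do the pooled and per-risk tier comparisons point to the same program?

High-risk: the CBT program 28/235 = 11.9%, Program A 44/502 = 8.8% → the CBT program
Low-risk: the CBT program 12/13 = 92.3%, Program A 8/9 = 88.9% → the CBT program
Medium-risk: the CBT program 57/123 = 46.3%, Program A 50/147 = 34.0% → the CBT program
Overall: the CBT program 97/371 = 26.1%, Program A 102/658 = 15.5% → the CBT program
The CBT program wins overall and in every risk group — no reversal.

Yes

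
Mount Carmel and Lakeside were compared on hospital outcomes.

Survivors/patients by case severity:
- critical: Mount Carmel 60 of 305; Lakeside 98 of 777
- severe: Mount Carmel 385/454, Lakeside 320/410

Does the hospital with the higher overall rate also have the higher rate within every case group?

Critical: Mount Carmel 60/305 = 19.7%, Lakeside 98/777 = 12.6% → Mount Carmel
Severe: Mount Carmel 385/454 = 84.8%, Lakeside 320/410 = 78.0% → Mount Carmel
Overall: Mount Carmel 445/759 = 58.6%, Lakeside 418/1187 = 35.2% → Mount Carmel
Mount Carmel wins overall and in every case group — no reversal.

Yes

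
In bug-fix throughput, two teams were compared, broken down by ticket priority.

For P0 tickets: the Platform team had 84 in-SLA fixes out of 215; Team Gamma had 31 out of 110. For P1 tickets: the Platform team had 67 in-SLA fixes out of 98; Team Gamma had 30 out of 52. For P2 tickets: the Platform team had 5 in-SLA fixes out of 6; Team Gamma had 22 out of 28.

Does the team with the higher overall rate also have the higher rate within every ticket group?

Yes

P0: the Platform team 84/215 = 39.1%, Team Gamma 31/110 = 28.2% → the Platform team
P1: the Platform team 67/98 = 68.4%, Team Gamma 30/52 = 57.7% → the Platform team
P2: the Platform team 5/6 = 83.3%, Team Gamma 22/28 = 78.6% → the Platform team
Overall: the Platform team 156/319 = 48.9%, Team Gamma 83/190 = 43.7% → the Platform team
The Platform team wins overall and in every ticket group — no reversal.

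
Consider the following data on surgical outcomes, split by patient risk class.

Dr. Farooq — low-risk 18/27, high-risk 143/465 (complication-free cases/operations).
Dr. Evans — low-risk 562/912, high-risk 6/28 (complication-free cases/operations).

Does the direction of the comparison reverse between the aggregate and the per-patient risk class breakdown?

Low-risk: Dr. Farooq 18/27 = 66.7%, Dr. Evans 562/912 = 61.6% → Dr. Farooq
High-risk: Dr. Farooq 143/465 = 30.8%, Dr. Evans 6/28 = 21.4% → Dr. Farooq
Overall: Dr. Farooq 161/492 = 32.7%, Dr. Evans 568/940 = 60.4% → Dr. Evans
Dr. Farooq wins each patient risk group but Dr. Evans wins overall — the comparison reverses. Dr. Farooq's operations skew toward high-risk, which has a lower base rate.

Yes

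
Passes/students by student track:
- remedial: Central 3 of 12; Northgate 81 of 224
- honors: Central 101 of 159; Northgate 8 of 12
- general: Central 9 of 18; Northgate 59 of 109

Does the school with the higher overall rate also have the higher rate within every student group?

Remedial: Central 3/12 = 25.0%, Northgate 81/224 = 36.2% → Northgate
Honors: Central 101/159 = 63.5%, Northgate 8/12 = 66.7% → Northgate
General: Central 9/18 = 50.0%, Northgate 59/109 = 54.1% → Northgate
Overall: Central 113/189 = 59.8%, Northgate 148/345 = 42.9% → Central
Northgate wins each student group but Central wins overall — the comparison reverses. Northgate's students skew toward remedial, which has a lower base rate.

No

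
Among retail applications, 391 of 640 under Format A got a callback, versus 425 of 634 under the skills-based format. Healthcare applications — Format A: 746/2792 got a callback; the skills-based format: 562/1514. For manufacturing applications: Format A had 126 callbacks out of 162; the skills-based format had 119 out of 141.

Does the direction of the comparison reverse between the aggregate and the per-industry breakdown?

Retail: Format A 391/640 = 61.1%, the skills-based format 425/634 = 67.0% → the skills-based format
Healthcare: Format A 746/2792 = 26.7%, the skills-based format 562/1514 = 37.1% → the skills-based format
Manufacturing: Format A 126/162 = 77.8%, the skills-based format 119/141 = 84.4% → the skills-based format
Overall: Format A 1263/3594 = 35.1%, the skills-based format 1106/2289 = 48.3% → the skills-based format
The skills-based format wins overall and in every industry group — no reversal.

No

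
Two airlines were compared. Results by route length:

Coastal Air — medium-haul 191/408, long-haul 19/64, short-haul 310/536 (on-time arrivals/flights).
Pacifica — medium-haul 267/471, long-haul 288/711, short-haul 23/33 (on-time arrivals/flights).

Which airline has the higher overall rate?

Coastal Air

Medium-haul: Coastal Air 191/408 = 46.8%, Pacifica 267/471 = 56.7% → Pacifica
Long-haul: Coastal Air 19/64 = 29.7%, Pacifica 288/711 = 40.5% → Pacifica
Short-haul: Coastal Air 310/536 = 57.8%, Pacifica 23/33 = 69.7% → Pacifica
Overall: Coastal Air 520/1008 = 51.6%, Pacifica 578/1215 = 47.6% → Coastal Air
(Pacifica wins every route group but Coastal Air wins overall — Pacifica's flights skew toward the low-rate long-haul group.)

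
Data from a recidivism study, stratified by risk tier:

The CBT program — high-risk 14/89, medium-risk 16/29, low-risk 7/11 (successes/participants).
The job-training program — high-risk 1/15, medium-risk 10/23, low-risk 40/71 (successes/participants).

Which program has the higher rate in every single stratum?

the CBT program

High-risk: the CBT program 14/89 = 15.7%, the job-training program 1/15 = 6.7% → the CBT program
Medium-risk: the CBT program 16/29 = 55.2%, the job-training program 10/23 = 43.5% → the CBT program
Low-risk: the CBT program 7/11 = 63.6%, the job-training program 40/71 = 56.3% → the CBT program
The CBT program has the higher rate in all 3 groups.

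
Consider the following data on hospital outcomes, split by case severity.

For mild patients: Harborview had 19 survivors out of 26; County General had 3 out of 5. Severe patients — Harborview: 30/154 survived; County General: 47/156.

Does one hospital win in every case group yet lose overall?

Mild: Harborview 19/26 = 73.1%, County General 3/5 = 60.0% → Harborview
Severe: Harborview 30/154 = 19.5%, County General 47/156 = 30.1% → County General
Overall: Harborview 49/180 = 27.2%, County General 50/161 = 31.1% → County General
Neither sweeps: Harborview wins 1 of 2 groups, County General wins 1. County General wins overall but not every group — no Simpson reversal.

No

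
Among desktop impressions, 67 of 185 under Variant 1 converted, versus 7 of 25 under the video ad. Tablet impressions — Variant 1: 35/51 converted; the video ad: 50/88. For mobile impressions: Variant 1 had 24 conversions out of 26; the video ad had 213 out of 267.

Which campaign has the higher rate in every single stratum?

Variant 1

Desktop: Variant 1 67/185 = 36.2%, the video ad 7/25 = 28.0% → Variant 1
Tablet: Variant 1 35/51 = 68.6%, the video ad 50/88 = 56.8% → Variant 1
Mobile: Variant 1 24/26 = 92.3%, the video ad 213/267 = 79.8% → Variant 1
Variant 1 has the higher rate in all 3 groups.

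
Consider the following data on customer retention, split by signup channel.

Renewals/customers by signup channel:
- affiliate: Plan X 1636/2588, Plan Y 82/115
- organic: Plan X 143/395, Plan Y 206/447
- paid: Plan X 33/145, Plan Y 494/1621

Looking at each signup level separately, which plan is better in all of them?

Affiliate: Plan X 1636/2588 = 63.2%, Plan Y 82/115 = 71.3% → Plan Y
Organic: Plan X 143/395 = 36.2%, Plan Y 206/447 = 46.1% → Plan Y
Paid: Plan X 33/145 = 22.8%, Plan Y 494/1621 = 30.5% → Plan Y
Plan Y has the higher rate in all 3 groups.

Plan Y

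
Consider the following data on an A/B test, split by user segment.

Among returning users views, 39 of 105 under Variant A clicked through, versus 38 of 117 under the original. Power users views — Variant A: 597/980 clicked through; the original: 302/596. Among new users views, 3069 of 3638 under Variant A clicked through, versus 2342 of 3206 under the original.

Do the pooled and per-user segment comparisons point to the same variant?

Returning users: Variant A 39/105 = 37.1%, the original 38/117 = 32.5% → Variant A
Power users: Variant A 597/980 = 60.9%, the original 302/596 = 50.7% → Variant A
New users: Variant A 3069/3638 = 84.4%, the original 2342/3206 = 73.1% → Variant A
Overall: Variant A 3705/4723 = 78.4%, the original 2682/3919 = 68.4% → Variant A
Variant A wins overall and in every user group — no reversal.

Yes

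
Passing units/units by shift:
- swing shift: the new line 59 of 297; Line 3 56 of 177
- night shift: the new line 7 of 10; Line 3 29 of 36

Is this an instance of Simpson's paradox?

Swing shift: the new line 59/297 = 19.9%, Line 3 56/177 = 31.6% → Line 3
Night shift: the new line 7/10 = 70.0%, Line 3 29/36 = 80.6% → Line 3
Overall: the new line 66/307 = 21.5%, Line 3 85/213 = 39.9% → Line 3
Line 3 wins overall and in every shift group — no reversal.

No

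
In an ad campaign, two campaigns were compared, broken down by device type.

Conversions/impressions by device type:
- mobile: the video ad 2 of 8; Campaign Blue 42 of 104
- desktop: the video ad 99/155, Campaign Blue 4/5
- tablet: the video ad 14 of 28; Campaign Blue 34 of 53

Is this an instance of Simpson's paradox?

Mobile: the video ad 2/8 = 25.0%, Campaign Blue 42/104 = 40.4% → Campaign Blue
Desktop: the video ad 99/155 = 63.9%, Campaign Blue 4/5 = 80.0% → Campaign Blue
Tablet: the video ad 14/28 = 50.0%, Campaign Blue 34/53 = 64.2% → Campaign Blue
Overall: the video ad 115/191 = 60.2%, Campaign Blue 80/162 = 49.4% → the video ad
Campaign Blue wins each device group but the video ad wins overall — the comparison reverses. Campaign Blue's impressions skew toward mobile, which has a lower base rate.

Yes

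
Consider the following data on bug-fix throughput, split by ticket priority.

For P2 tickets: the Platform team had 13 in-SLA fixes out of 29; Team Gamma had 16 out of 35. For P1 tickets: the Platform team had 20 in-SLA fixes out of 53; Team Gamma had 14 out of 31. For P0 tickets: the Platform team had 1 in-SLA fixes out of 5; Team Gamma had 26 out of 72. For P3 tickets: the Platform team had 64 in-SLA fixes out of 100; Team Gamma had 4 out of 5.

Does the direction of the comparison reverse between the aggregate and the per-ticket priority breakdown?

Yes

P2: the Platform team 13/29 = 44.8%, Team Gamma 16/35 = 45.7% → Team Gamma
P1: the Platform team 20/53 = 37.7%, Team Gamma 14/31 = 45.2% → Team Gamma
P0: the Platform team 1/5 = 20.0%, Team Gamma 26/72 = 36.1% → Team Gamma
P3: the Platform team 64/100 = 64.0%, Team Gamma 4/5 = 80.0% → Team Gamma
Overall: the Platform team 98/187 = 52.4%, Team Gamma 60/143 = 42.0% → the Platform team
Team Gamma wins each ticket group but the Platform team wins overall — the comparison reverses. Team Gamma's tickets skew toward P0, which has a lower base rate.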